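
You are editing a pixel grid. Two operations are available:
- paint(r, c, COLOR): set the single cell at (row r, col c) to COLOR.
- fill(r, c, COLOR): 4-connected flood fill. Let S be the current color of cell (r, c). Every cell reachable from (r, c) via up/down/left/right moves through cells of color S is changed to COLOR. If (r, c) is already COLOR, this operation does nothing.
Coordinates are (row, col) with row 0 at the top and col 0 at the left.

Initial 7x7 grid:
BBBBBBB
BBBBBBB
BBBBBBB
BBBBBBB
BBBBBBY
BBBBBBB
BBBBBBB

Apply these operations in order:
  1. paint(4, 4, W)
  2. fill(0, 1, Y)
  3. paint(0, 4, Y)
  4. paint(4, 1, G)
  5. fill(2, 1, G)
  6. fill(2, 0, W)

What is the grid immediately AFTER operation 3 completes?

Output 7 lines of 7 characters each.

After op 1 paint(4,4,W):
BBBBBBB
BBBBBBB
BBBBBBB
BBBBBBB
BBBBWBY
BBBBBBB
BBBBBBB
After op 2 fill(0,1,Y) [47 cells changed]:
YYYYYYY
YYYYYYY
YYYYYYY
YYYYYYY
YYYYWYY
YYYYYYY
YYYYYYY
After op 3 paint(0,4,Y):
YYYYYYY
YYYYYYY
YYYYYYY
YYYYYYY
YYYYWYY
YYYYYYY
YYYYYYY

Answer: YYYYYYY
YYYYYYY
YYYYYYY
YYYYYYY
YYYYWYY
YYYYYYY
YYYYYYY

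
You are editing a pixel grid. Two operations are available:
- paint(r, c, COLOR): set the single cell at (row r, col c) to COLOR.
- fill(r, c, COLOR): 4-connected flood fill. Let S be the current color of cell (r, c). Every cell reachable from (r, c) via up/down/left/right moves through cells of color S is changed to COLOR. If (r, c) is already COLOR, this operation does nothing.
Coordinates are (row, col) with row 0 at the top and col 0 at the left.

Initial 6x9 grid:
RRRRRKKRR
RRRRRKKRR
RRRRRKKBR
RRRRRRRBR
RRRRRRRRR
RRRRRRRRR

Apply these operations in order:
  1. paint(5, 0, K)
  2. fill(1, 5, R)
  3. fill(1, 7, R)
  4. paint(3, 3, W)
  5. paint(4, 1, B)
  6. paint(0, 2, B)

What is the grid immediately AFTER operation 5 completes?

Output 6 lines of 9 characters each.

Answer: RRRRRRRRR
RRRRRRRRR
RRRRRRRBR
RRRWRRRBR
RBRRRRRRR
KRRRRRRRR

Derivation:
After op 1 paint(5,0,K):
RRRRRKKRR
RRRRRKKRR
RRRRRKKBR
RRRRRRRBR
RRRRRRRRR
KRRRRRRRR
After op 2 fill(1,5,R) [6 cells changed]:
RRRRRRRRR
RRRRRRRRR
RRRRRRRBR
RRRRRRRBR
RRRRRRRRR
KRRRRRRRR
After op 3 fill(1,7,R) [0 cells changed]:
RRRRRRRRR
RRRRRRRRR
RRRRRRRBR
RRRRRRRBR
RRRRRRRRR
KRRRRRRRR
After op 4 paint(3,3,W):
RRRRRRRRR
RRRRRRRRR
RRRRRRRBR
RRRWRRRBR
RRRRRRRRR
KRRRRRRRR
After op 5 paint(4,1,B):
RRRRRRRRR
RRRRRRRRR
RRRRRRRBR
RRRWRRRBR
RBRRRRRRR
KRRRRRRRR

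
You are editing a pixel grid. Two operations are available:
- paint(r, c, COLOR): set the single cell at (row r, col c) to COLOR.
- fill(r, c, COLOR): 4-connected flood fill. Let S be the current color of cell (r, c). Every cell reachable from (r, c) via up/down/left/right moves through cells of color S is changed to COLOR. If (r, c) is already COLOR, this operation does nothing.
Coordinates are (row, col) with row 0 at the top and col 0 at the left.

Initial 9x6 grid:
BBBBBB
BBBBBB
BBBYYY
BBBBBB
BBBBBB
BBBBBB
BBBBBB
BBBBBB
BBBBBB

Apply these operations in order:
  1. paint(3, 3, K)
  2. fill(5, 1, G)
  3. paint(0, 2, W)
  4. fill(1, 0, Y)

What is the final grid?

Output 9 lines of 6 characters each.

After op 1 paint(3,3,K):
BBBBBB
BBBBBB
BBBYYY
BBBKBB
BBBBBB
BBBBBB
BBBBBB
BBBBBB
BBBBBB
After op 2 fill(5,1,G) [50 cells changed]:
GGGGGG
GGGGGG
GGGYYY
GGGKGG
GGGGGG
GGGGGG
GGGGGG
GGGGGG
GGGGGG
After op 3 paint(0,2,W):
GGWGGG
GGGGGG
GGGYYY
GGGKGG
GGGGGG
GGGGGG
GGGGGG
GGGGGG
GGGGGG
After op 4 fill(1,0,Y) [49 cells changed]:
YYWYYY
YYYYYY
YYYYYY
YYYKYY
YYYYYY
YYYYYY
YYYYYY
YYYYYY
YYYYYY

Answer: YYWYYY
YYYYYY
YYYYYY
YYYKYY
YYYYYY
YYYYYY
YYYYYY
YYYYYY
YYYYYY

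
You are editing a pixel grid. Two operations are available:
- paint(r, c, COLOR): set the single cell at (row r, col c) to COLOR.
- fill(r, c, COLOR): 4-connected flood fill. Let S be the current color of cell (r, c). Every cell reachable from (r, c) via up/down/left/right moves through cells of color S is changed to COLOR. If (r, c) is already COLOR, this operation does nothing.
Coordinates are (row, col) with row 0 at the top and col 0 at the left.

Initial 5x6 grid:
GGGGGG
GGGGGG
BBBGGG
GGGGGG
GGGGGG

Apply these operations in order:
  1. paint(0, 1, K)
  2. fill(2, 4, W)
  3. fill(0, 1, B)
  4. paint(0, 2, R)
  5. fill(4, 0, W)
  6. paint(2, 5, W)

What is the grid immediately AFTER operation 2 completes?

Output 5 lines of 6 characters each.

After op 1 paint(0,1,K):
GKGGGG
GGGGGG
BBBGGG
GGGGGG
GGGGGG
After op 2 fill(2,4,W) [26 cells changed]:
WKWWWW
WWWWWW
BBBWWW
WWWWWW
WWWWWW

Answer: WKWWWW
WWWWWW
BBBWWW
WWWWWW
WWWWWW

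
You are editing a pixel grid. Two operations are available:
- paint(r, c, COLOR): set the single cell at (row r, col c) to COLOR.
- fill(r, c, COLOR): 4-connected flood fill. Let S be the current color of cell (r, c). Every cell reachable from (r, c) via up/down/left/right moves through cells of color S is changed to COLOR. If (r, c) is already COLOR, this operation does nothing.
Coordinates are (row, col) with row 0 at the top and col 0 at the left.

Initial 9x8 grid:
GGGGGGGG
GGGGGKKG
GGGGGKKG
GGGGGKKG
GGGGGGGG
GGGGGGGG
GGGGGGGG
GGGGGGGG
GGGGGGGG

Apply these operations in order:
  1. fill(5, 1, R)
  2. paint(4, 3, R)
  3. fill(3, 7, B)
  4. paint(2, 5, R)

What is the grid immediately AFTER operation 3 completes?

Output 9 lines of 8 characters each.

After op 1 fill(5,1,R) [66 cells changed]:
RRRRRRRR
RRRRRKKR
RRRRRKKR
RRRRRKKR
RRRRRRRR
RRRRRRRR
RRRRRRRR
RRRRRRRR
RRRRRRRR
After op 2 paint(4,3,R):
RRRRRRRR
RRRRRKKR
RRRRRKKR
RRRRRKKR
RRRRRRRR
RRRRRRRR
RRRRRRRR
RRRRRRRR
RRRRRRRR
After op 3 fill(3,7,B) [66 cells changed]:
BBBBBBBB
BBBBBKKB
BBBBBKKB
BBBBBKKB
BBBBBBBB
BBBBBBBB
BBBBBBBB
BBBBBBBB
BBBBBBBB

Answer: BBBBBBBB
BBBBBKKB
BBBBBKKB
BBBBBKKB
BBBBBBBB
BBBBBBBB
BBBBBBBB
BBBBBBBB
BBBBBBBB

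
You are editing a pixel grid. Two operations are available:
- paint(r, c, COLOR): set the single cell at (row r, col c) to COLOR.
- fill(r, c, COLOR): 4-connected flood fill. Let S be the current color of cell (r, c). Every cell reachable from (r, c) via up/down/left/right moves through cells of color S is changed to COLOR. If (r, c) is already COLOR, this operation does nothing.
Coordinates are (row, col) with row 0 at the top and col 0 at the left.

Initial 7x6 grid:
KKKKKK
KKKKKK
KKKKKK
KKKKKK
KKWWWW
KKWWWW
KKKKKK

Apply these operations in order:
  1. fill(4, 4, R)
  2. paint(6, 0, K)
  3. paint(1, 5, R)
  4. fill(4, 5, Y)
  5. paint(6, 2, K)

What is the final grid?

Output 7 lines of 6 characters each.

After op 1 fill(4,4,R) [8 cells changed]:
KKKKKK
KKKKKK
KKKKKK
KKKKKK
KKRRRR
KKRRRR
KKKKKK
After op 2 paint(6,0,K):
KKKKKK
KKKKKK
KKKKKK
KKKKKK
KKRRRR
KKRRRR
KKKKKK
After op 3 paint(1,5,R):
KKKKKK
KKKKKR
KKKKKK
KKKKKK
KKRRRR
KKRRRR
KKKKKK
After op 4 fill(4,5,Y) [8 cells changed]:
KKKKKK
KKKKKR
KKKKKK
KKKKKK
KKYYYY
KKYYYY
KKKKKK
After op 5 paint(6,2,K):
KKKKKK
KKKKKR
KKKKKK
KKKKKK
KKYYYY
KKYYYY
KKKKKK

Answer: KKKKKK
KKKKKR
KKKKKK
KKKKKK
KKYYYY
KKYYYY
KKKKKK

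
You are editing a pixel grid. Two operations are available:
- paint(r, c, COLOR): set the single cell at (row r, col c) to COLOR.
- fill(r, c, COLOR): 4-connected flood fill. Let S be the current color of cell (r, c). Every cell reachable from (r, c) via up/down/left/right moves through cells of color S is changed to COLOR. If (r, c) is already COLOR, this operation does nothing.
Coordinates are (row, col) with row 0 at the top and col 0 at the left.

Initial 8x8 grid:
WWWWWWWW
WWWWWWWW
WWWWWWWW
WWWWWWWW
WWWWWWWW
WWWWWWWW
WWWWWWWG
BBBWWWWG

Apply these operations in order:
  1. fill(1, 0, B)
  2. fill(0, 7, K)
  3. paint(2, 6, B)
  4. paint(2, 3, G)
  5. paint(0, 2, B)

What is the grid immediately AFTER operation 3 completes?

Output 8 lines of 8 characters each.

Answer: KKKKKKKK
KKKKKKKK
KKKKKKBK
KKKKKKKK
KKKKKKKK
KKKKKKKK
KKKKKKKG
KKKKKKKG

Derivation:
After op 1 fill(1,0,B) [59 cells changed]:
BBBBBBBB
BBBBBBBB
BBBBBBBB
BBBBBBBB
BBBBBBBB
BBBBBBBB
BBBBBBBG
BBBBBBBG
After op 2 fill(0,7,K) [62 cells changed]:
KKKKKKKK
KKKKKKKK
KKKKKKKK
KKKKKKKK
KKKKKKKK
KKKKKKKK
KKKKKKKG
KKKKKKKG
After op 3 paint(2,6,B):
KKKKKKKK
KKKKKKKK
KKKKKKBK
KKKKKKKK
KKKKKKKK
KKKKKKKK
KKKKKKKG
KKKKKKKG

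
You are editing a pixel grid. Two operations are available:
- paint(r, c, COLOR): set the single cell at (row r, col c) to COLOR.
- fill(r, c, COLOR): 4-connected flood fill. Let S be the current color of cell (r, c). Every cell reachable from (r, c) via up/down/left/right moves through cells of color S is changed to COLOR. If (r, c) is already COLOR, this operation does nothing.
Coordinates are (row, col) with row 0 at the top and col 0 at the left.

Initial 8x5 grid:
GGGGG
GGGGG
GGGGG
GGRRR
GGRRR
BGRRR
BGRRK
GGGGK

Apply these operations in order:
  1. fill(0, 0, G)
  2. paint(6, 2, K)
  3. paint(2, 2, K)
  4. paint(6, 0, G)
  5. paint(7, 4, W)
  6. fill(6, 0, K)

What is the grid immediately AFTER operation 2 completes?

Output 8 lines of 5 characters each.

After op 1 fill(0,0,G) [0 cells changed]:
GGGGG
GGGGG
GGGGG
GGRRR
GGRRR
BGRRR
BGRRK
GGGGK
After op 2 paint(6,2,K):
GGGGG
GGGGG
GGGGG
GGRRR
GGRRR
BGRRR
BGKRK
GGGGK

Answer: GGGGG
GGGGG
GGGGG
GGRRR
GGRRR
BGRRR
BGKRK
GGGGK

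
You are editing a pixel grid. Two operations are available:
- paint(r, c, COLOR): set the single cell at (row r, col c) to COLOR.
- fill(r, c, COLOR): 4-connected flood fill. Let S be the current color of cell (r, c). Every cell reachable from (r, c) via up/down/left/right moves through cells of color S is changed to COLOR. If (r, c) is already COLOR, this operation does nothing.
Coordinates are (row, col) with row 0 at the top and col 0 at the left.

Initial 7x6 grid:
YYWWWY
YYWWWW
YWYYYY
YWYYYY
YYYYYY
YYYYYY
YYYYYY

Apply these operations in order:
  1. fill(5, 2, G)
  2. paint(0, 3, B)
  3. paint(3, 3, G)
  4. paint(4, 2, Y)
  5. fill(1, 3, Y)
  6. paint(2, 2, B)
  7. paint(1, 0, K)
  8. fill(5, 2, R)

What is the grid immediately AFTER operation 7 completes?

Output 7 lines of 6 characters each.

After op 1 fill(5,2,G) [32 cells changed]:
GGWWWY
GGWWWW
GWGGGG
GWGGGG
GGGGGG
GGGGGG
GGGGGG
After op 2 paint(0,3,B):
GGWBWY
GGWWWW
GWGGGG
GWGGGG
GGGGGG
GGGGGG
GGGGGG
After op 3 paint(3,3,G):
GGWBWY
GGWWWW
GWGGGG
GWGGGG
GGGGGG
GGGGGG
GGGGGG
After op 4 paint(4,2,Y):
GGWBWY
GGWWWW
GWGGGG
GWGGGG
GGYGGG
GGGGGG
GGGGGG
After op 5 fill(1,3,Y) [6 cells changed]:
GGYBYY
GGYYYY
GWGGGG
GWGGGG
GGYGGG
GGGGGG
GGGGGG
After op 6 paint(2,2,B):
GGYBYY
GGYYYY
GWBGGG
GWGGGG
GGYGGG
GGGGGG
GGGGGG
After op 7 paint(1,0,K):
GGYBYY
KGYYYY
GWBGGG
GWGGGG
GGYGGG
GGGGGG
GGGGGG

Answer: GGYBYY
KGYYYY
GWBGGG
GWGGGG
GGYGGG
GGGGGG
GGGGGG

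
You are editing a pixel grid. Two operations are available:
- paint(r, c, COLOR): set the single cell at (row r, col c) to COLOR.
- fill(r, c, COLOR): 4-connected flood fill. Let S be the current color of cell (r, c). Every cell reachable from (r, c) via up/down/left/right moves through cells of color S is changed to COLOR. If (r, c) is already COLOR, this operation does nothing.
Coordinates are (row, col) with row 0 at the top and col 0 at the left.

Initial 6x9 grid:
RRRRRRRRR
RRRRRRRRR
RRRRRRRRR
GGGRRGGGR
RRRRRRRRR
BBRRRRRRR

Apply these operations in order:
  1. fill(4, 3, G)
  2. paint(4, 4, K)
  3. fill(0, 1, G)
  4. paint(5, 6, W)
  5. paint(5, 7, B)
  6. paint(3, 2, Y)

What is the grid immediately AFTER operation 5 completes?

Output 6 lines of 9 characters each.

Answer: GGGGGGGGG
GGGGGGGGG
GGGGGGGGG
GGGGGGGGG
GGGGKGGGG
BBGGGGWBG

Derivation:
After op 1 fill(4,3,G) [46 cells changed]:
GGGGGGGGG
GGGGGGGGG
GGGGGGGGG
GGGGGGGGG
GGGGGGGGG
BBGGGGGGG
After op 2 paint(4,4,K):
GGGGGGGGG
GGGGGGGGG
GGGGGGGGG
GGGGGGGGG
GGGGKGGGG
BBGGGGGGG
After op 3 fill(0,1,G) [0 cells changed]:
GGGGGGGGG
GGGGGGGGG
GGGGGGGGG
GGGGGGGGG
GGGGKGGGG
BBGGGGGGG
After op 4 paint(5,6,W):
GGGGGGGGG
GGGGGGGGG
GGGGGGGGG
GGGGGGGGG
GGGGKGGGG
BBGGGGWGG
After op 5 paint(5,7,B):
GGGGGGGGG
GGGGGGGGG
GGGGGGGGG
GGGGGGGGG
GGGGKGGGG
BBGGGGWBG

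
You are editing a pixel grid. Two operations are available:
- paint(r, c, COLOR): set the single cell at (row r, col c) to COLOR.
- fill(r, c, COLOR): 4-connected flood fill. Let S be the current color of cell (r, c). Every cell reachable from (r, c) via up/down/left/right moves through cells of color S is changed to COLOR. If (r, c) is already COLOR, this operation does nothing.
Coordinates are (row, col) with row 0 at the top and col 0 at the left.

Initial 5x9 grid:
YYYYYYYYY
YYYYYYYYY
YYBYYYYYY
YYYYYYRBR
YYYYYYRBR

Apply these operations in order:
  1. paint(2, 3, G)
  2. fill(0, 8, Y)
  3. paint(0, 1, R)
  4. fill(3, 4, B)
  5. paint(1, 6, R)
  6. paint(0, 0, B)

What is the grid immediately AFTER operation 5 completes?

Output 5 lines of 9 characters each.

After op 1 paint(2,3,G):
YYYYYYYYY
YYYYYYYYY
YYBGYYYYY
YYYYYYRBR
YYYYYYRBR
After op 2 fill(0,8,Y) [0 cells changed]:
YYYYYYYYY
YYYYYYYYY
YYBGYYYYY
YYYYYYRBR
YYYYYYRBR
After op 3 paint(0,1,R):
YRYYYYYYY
YYYYYYYYY
YYBGYYYYY
YYYYYYRBR
YYYYYYRBR
After op 4 fill(3,4,B) [36 cells changed]:
BRBBBBBBB
BBBBBBBBB
BBBGBBBBB
BBBBBBRBR
BBBBBBRBR
After op 5 paint(1,6,R):
BRBBBBBBB
BBBBBBRBB
BBBGBBBBB
BBBBBBRBR
BBBBBBRBR

Answer: BRBBBBBBB
BBBBBBRBB
BBBGBBBBB
BBBBBBRBR
BBBBBBRBR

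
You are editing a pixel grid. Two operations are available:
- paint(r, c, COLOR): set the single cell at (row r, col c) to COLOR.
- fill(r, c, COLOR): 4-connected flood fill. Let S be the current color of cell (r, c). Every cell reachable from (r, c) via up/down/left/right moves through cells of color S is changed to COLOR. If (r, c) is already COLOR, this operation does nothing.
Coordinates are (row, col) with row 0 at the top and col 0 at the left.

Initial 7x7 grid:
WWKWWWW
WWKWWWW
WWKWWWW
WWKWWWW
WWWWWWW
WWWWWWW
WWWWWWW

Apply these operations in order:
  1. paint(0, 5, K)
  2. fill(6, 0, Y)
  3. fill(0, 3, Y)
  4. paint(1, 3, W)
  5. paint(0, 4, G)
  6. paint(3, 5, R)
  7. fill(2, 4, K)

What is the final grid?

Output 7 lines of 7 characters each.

After op 1 paint(0,5,K):
WWKWWKW
WWKWWWW
WWKWWWW
WWKWWWW
WWWWWWW
WWWWWWW
WWWWWWW
After op 2 fill(6,0,Y) [44 cells changed]:
YYKYYKY
YYKYYYY
YYKYYYY
YYKYYYY
YYYYYYY
YYYYYYY
YYYYYYY
After op 3 fill(0,3,Y) [0 cells changed]:
YYKYYKY
YYKYYYY
YYKYYYY
YYKYYYY
YYYYYYY
YYYYYYY
YYYYYYY
After op 4 paint(1,3,W):
YYKYYKY
YYKWYYY
YYKYYYY
YYKYYYY
YYYYYYY
YYYYYYY
YYYYYYY
After op 5 paint(0,4,G):
YYKYGKY
YYKWYYY
YYKYYYY
YYKYYYY
YYYYYYY
YYYYYYY
YYYYYYY
After op 6 paint(3,5,R):
YYKYGKY
YYKWYYY
YYKYYYY
YYKYYRY
YYYYYYY
YYYYYYY
YYYYYYY
After op 7 fill(2,4,K) [40 cells changed]:
KKKYGKK
KKKWKKK
KKKKKKK
KKKKKRK
KKKKKKK
KKKKKKK
KKKKKKK

Answer: KKKYGKK
KKKWKKK
KKKKKKK
KKKKKRK
KKKKKKK
KKKKKKK
KKKKKKK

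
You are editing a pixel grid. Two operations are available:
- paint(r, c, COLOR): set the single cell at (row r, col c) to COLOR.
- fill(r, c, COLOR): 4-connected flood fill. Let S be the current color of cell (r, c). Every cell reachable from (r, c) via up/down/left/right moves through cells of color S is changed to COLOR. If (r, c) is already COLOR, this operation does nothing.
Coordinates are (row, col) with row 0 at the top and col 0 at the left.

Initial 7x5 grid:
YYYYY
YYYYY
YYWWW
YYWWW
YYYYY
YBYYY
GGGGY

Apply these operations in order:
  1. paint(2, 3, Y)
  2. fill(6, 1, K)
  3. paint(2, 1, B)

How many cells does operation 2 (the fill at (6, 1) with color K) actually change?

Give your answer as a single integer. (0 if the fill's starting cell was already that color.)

After op 1 paint(2,3,Y):
YYYYY
YYYYY
YYWYW
YYWWW
YYYYY
YBYYY
GGGGY
After op 2 fill(6,1,K) [4 cells changed]:
YYYYY
YYYYY
YYWYW
YYWWW
YYYYY
YBYYY
KKKKY

Answer: 4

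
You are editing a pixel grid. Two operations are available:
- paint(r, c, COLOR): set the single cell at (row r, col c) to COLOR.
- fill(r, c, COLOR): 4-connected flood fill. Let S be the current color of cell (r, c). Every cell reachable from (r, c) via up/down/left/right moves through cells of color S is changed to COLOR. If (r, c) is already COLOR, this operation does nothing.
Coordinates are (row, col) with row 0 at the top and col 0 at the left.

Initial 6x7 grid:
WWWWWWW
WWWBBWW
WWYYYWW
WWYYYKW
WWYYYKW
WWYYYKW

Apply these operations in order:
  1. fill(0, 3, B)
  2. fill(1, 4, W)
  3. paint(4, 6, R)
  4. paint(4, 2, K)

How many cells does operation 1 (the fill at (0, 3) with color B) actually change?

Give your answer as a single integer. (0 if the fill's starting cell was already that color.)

After op 1 fill(0,3,B) [25 cells changed]:
BBBBBBB
BBBBBBB
BBYYYBB
BBYYYKB
BBYYYKB
BBYYYKB

Answer: 25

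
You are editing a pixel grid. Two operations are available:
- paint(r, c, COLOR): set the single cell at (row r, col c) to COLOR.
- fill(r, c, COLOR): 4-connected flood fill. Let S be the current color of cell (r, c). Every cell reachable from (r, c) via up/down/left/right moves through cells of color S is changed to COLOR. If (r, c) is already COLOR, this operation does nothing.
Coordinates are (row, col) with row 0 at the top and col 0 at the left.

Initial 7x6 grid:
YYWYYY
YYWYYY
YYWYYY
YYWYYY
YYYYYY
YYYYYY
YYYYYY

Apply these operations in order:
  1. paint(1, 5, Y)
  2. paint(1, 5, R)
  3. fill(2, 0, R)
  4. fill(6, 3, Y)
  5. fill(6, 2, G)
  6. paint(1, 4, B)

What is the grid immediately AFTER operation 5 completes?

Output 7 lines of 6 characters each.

Answer: GGWGGG
GGWGGG
GGWGGG
GGWGGG
GGGGGG
GGGGGG
GGGGGG

Derivation:
After op 1 paint(1,5,Y):
YYWYYY
YYWYYY
YYWYYY
YYWYYY
YYYYYY
YYYYYY
YYYYYY
After op 2 paint(1,5,R):
YYWYYY
YYWYYR
YYWYYY
YYWYYY
YYYYYY
YYYYYY
YYYYYY
After op 3 fill(2,0,R) [37 cells changed]:
RRWRRR
RRWRRR
RRWRRR
RRWRRR
RRRRRR
RRRRRR
RRRRRR
After op 4 fill(6,3,Y) [38 cells changed]:
YYWYYY
YYWYYY
YYWYYY
YYWYYY
YYYYYY
YYYYYY
YYYYYY
After op 5 fill(6,2,G) [38 cells changed]:
GGWGGG
GGWGGG
GGWGGG
GGWGGG
GGGGGG
GGGGGG
GGGGGG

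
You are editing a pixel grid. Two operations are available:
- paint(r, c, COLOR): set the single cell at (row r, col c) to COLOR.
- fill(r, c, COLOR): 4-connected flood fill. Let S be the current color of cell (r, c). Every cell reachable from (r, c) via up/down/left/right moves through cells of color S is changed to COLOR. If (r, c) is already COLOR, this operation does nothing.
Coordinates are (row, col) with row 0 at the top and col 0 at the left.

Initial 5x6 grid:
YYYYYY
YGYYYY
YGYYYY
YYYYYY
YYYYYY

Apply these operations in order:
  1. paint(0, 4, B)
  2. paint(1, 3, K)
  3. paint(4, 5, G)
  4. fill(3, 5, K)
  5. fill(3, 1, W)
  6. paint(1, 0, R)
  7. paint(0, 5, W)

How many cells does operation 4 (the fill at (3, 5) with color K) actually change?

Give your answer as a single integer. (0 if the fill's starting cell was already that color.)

Answer: 25

Derivation:
After op 1 paint(0,4,B):
YYYYBY
YGYYYY
YGYYYY
YYYYYY
YYYYYY
After op 2 paint(1,3,K):
YYYYBY
YGYKYY
YGYYYY
YYYYYY
YYYYYY
After op 3 paint(4,5,G):
YYYYBY
YGYKYY
YGYYYY
YYYYYY
YYYYYG
After op 4 fill(3,5,K) [25 cells changed]:
KKKKBK
KGKKKK
KGKKKK
KKKKKK
KKKKKG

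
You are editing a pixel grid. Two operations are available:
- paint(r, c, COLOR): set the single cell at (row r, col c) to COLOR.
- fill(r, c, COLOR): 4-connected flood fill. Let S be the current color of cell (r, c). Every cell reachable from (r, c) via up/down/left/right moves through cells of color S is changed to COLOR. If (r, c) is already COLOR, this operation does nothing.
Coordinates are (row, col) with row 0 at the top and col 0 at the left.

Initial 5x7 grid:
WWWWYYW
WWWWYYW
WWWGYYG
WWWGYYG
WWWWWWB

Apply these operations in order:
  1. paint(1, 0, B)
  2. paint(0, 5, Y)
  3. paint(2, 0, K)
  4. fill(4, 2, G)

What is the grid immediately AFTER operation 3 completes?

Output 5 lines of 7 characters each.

After op 1 paint(1,0,B):
WWWWYYW
BWWWYYW
WWWGYYG
WWWGYYG
WWWWWWB
After op 2 paint(0,5,Y):
WWWWYYW
BWWWYYW
WWWGYYG
WWWGYYG
WWWWWWB
After op 3 paint(2,0,K):
WWWWYYW
BWWWYYW
KWWGYYG
WWWGYYG
WWWWWWB

Answer: WWWWYYW
BWWWYYW
KWWGYYG
WWWGYYG
WWWWWWB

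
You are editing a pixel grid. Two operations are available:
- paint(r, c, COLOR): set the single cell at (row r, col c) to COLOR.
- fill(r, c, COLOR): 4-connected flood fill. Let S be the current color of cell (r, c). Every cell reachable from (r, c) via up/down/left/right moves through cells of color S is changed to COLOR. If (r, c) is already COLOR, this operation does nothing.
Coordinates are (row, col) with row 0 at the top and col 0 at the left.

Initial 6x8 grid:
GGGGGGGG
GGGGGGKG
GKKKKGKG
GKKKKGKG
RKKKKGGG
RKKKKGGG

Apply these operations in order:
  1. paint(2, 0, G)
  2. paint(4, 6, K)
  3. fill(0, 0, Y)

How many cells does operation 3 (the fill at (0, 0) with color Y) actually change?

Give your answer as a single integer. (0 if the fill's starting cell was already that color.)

Answer: 26

Derivation:
After op 1 paint(2,0,G):
GGGGGGGG
GGGGGGKG
GKKKKGKG
GKKKKGKG
RKKKKGGG
RKKKKGGG
After op 2 paint(4,6,K):
GGGGGGGG
GGGGGGKG
GKKKKGKG
GKKKKGKG
RKKKKGKG
RKKKKGGG
After op 3 fill(0,0,Y) [26 cells changed]:
YYYYYYYY
YYYYYYKY
YKKKKYKY
YKKKKYKY
RKKKKYKY
RKKKKYYY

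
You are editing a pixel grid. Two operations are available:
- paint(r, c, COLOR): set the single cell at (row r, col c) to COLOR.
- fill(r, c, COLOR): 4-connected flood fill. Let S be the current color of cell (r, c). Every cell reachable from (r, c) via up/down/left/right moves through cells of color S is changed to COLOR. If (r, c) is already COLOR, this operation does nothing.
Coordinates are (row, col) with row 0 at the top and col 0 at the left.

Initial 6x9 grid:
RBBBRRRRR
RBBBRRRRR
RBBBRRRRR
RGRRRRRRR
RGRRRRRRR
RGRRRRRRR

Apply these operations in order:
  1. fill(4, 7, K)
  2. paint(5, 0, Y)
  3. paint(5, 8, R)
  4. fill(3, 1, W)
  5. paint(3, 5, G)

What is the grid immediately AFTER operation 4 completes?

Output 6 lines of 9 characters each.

After op 1 fill(4,7,K) [36 cells changed]:
RBBBKKKKK
RBBBKKKKK
RBBBKKKKK
RGKKKKKKK
RGKKKKKKK
RGKKKKKKK
After op 2 paint(5,0,Y):
RBBBKKKKK
RBBBKKKKK
RBBBKKKKK
RGKKKKKKK
RGKKKKKKK
YGKKKKKKK
After op 3 paint(5,8,R):
RBBBKKKKK
RBBBKKKKK
RBBBKKKKK
RGKKKKKKK
RGKKKKKKK
YGKKKKKKR
After op 4 fill(3,1,W) [3 cells changed]:
RBBBKKKKK
RBBBKKKKK
RBBBKKKKK
RWKKKKKKK
RWKKKKKKK
YWKKKKKKR

Answer: RBBBKKKKK
RBBBKKKKK
RBBBKKKKK
RWKKKKKKK
RWKKKKKKK
YWKKKKKKR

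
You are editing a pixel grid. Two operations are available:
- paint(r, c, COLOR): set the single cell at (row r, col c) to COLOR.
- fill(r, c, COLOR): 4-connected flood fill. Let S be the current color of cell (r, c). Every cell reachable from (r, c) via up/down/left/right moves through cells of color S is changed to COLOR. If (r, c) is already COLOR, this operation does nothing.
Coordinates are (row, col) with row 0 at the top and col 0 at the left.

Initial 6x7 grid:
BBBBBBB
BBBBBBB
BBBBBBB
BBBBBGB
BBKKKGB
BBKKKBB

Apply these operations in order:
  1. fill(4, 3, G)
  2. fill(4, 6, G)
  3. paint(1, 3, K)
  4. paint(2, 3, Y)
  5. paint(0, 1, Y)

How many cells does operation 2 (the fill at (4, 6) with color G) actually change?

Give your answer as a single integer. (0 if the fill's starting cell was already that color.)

After op 1 fill(4,3,G) [6 cells changed]:
BBBBBBB
BBBBBBB
BBBBBBB
BBBBBGB
BBGGGGB
BBGGGBB
After op 2 fill(4,6,G) [34 cells changed]:
GGGGGGG
GGGGGGG
GGGGGGG
GGGGGGG
GGGGGGG
GGGGGGG

Answer: 34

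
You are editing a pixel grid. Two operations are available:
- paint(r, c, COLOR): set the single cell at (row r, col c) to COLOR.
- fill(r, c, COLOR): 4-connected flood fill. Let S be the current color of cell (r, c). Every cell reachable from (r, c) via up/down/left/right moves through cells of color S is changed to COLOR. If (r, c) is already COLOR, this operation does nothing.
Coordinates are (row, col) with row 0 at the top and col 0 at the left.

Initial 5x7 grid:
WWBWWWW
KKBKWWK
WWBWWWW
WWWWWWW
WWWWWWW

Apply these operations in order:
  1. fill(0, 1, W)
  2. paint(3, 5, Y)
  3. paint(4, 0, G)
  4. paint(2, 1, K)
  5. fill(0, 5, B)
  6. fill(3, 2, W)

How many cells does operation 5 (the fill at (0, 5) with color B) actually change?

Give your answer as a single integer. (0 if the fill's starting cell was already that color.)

After op 1 fill(0,1,W) [0 cells changed]:
WWBWWWW
KKBKWWK
WWBWWWW
WWWWWWW
WWWWWWW
After op 2 paint(3,5,Y):
WWBWWWW
KKBKWWK
WWBWWWW
WWWWWYW
WWWWWWW
After op 3 paint(4,0,G):
WWBWWWW
KKBKWWK
WWBWWWW
WWWWWYW
GWWWWWW
After op 4 paint(2,1,K):
WWBWWWW
KKBKWWK
WKBWWWW
WWWWWYW
GWWWWWW
After op 5 fill(0,5,B) [23 cells changed]:
WWBBBBB
KKBKBBK
BKBBBBB
BBBBBYB
GBBBBBB

Answer: 23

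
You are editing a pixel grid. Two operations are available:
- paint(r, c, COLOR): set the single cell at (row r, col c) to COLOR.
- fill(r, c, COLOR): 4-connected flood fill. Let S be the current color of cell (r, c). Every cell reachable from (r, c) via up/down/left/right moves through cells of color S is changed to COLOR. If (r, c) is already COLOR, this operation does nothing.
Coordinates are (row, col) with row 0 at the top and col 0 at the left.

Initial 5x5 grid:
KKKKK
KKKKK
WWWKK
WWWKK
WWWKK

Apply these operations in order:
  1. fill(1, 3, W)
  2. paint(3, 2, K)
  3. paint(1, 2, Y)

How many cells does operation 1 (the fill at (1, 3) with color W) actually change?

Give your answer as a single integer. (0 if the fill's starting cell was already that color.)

Answer: 16

Derivation:
After op 1 fill(1,3,W) [16 cells changed]:
WWWWW
WWWWW
WWWWW
WWWWW
WWWWW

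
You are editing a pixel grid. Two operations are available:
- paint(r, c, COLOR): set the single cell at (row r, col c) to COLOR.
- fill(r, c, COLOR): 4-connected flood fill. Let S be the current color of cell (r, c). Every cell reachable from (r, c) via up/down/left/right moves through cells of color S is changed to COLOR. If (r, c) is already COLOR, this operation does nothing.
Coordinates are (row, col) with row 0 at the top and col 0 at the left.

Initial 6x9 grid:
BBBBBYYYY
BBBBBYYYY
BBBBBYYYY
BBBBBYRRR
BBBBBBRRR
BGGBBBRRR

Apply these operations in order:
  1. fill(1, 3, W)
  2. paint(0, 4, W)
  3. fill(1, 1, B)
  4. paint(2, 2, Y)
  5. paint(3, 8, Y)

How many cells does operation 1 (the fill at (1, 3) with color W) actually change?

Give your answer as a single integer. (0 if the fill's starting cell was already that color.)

After op 1 fill(1,3,W) [30 cells changed]:
WWWWWYYYY
WWWWWYYYY
WWWWWYYYY
WWWWWYRRR
WWWWWWRRR
WGGWWWRRR

Answer: 30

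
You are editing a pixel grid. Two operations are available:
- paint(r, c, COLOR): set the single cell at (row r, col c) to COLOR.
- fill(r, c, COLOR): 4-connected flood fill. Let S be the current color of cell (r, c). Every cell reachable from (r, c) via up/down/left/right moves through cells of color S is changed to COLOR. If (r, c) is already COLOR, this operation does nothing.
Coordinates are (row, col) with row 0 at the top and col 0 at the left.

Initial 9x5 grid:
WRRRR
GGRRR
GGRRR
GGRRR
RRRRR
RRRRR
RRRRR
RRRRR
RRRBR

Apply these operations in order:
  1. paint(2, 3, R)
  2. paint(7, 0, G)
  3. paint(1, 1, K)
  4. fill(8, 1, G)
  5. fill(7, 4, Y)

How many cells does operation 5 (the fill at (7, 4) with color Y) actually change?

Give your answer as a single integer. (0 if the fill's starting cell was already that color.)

Answer: 42

Derivation:
After op 1 paint(2,3,R):
WRRRR
GGRRR
GGRRR
GGRRR
RRRRR
RRRRR
RRRRR
RRRRR
RRRBR
After op 2 paint(7,0,G):
WRRRR
GGRRR
GGRRR
GGRRR
RRRRR
RRRRR
RRRRR
GRRRR
RRRBR
After op 3 paint(1,1,K):
WRRRR
GKRRR
GGRRR
GGRRR
RRRRR
RRRRR
RRRRR
GRRRR
RRRBR
After op 4 fill(8,1,G) [36 cells changed]:
WGGGG
GKGGG
GGGGG
GGGGG
GGGGG
GGGGG
GGGGG
GGGGG
GGGBG
After op 5 fill(7,4,Y) [42 cells changed]:
WYYYY
YKYYY
YYYYY
YYYYY
YYYYY
YYYYY
YYYYY
YYYYY
YYYBY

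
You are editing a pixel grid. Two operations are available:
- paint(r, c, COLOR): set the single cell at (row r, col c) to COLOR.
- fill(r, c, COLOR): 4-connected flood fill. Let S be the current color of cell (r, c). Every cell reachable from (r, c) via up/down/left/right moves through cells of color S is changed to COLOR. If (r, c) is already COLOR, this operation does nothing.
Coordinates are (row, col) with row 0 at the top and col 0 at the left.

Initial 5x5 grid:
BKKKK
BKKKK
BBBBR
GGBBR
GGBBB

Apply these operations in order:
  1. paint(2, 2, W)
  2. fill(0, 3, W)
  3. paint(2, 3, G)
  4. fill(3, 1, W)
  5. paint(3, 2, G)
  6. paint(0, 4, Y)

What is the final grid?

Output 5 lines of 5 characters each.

After op 1 paint(2,2,W):
BKKKK
BKKKK
BBWBR
GGBBR
GGBBB
After op 2 fill(0,3,W) [8 cells changed]:
BWWWW
BWWWW
BBWBR
GGBBR
GGBBB
After op 3 paint(2,3,G):
BWWWW
BWWWW
BBWGR
GGBBR
GGBBB
After op 4 fill(3,1,W) [4 cells changed]:
BWWWW
BWWWW
BBWGR
WWBBR
WWBBB
After op 5 paint(3,2,G):
BWWWW
BWWWW
BBWGR
WWGBR
WWBBB
After op 6 paint(0,4,Y):
BWWWY
BWWWW
BBWGR
WWGBR
WWBBB

Answer: BWWWY
BWWWW
BBWGR
WWGBR
WWBBB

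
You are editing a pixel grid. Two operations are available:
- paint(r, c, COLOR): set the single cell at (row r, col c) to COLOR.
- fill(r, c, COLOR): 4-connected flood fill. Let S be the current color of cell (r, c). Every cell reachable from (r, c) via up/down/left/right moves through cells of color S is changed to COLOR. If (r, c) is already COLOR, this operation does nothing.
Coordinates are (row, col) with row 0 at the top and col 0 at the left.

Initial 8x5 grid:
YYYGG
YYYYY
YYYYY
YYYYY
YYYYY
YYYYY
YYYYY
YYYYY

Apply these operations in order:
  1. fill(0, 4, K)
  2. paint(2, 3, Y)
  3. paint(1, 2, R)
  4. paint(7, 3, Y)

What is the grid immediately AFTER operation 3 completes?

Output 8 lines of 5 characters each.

After op 1 fill(0,4,K) [2 cells changed]:
YYYKK
YYYYY
YYYYY
YYYYY
YYYYY
YYYYY
YYYYY
YYYYY
After op 2 paint(2,3,Y):
YYYKK
YYYYY
YYYYY
YYYYY
YYYYY
YYYYY
YYYYY
YYYYY
After op 3 paint(1,2,R):
YYYKK
YYRYY
YYYYY
YYYYY
YYYYY
YYYYY
YYYYY
YYYYY

Answer: YYYKK
YYRYY
YYYYY
YYYYY
YYYYY
YYYYY
YYYYY
YYYYY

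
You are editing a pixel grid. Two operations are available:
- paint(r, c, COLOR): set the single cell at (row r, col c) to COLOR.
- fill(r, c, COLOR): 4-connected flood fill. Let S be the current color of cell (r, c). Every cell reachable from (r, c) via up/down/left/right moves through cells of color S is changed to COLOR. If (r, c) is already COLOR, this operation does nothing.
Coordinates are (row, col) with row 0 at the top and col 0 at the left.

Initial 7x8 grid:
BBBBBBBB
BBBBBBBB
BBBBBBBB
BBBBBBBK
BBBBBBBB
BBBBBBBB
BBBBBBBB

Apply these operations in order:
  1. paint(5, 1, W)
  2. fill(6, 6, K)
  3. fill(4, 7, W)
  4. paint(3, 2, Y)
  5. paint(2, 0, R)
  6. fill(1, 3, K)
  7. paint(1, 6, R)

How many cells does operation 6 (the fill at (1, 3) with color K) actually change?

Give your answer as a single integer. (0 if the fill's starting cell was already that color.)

After op 1 paint(5,1,W):
BBBBBBBB
BBBBBBBB
BBBBBBBB
BBBBBBBK
BBBBBBBB
BWBBBBBB
BBBBBBBB
After op 2 fill(6,6,K) [54 cells changed]:
KKKKKKKK
KKKKKKKK
KKKKKKKK
KKKKKKKK
KKKKKKKK
KWKKKKKK
KKKKKKKK
After op 3 fill(4,7,W) [55 cells changed]:
WWWWWWWW
WWWWWWWW
WWWWWWWW
WWWWWWWW
WWWWWWWW
WWWWWWWW
WWWWWWWW
After op 4 paint(3,2,Y):
WWWWWWWW
WWWWWWWW
WWWWWWWW
WWYWWWWW
WWWWWWWW
WWWWWWWW
WWWWWWWW
After op 5 paint(2,0,R):
WWWWWWWW
WWWWWWWW
RWWWWWWW
WWYWWWWW
WWWWWWWW
WWWWWWWW
WWWWWWWW
After op 6 fill(1,3,K) [54 cells changed]:
KKKKKKKK
KKKKKKKK
RKKKKKKK
KKYKKKKK
KKKKKKKK
KKKKKKKK
KKKKKKKK

Answer: 54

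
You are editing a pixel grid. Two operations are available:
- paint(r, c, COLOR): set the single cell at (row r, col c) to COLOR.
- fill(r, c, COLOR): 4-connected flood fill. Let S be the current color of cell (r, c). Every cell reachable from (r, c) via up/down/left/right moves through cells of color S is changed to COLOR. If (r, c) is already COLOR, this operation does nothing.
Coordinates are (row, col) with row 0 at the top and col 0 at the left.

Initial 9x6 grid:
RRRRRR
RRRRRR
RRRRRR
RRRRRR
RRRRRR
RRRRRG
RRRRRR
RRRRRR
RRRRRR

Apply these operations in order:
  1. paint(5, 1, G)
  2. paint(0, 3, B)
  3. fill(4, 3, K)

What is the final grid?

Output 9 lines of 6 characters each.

Answer: KKKBKK
KKKKKK
KKKKKK
KKKKKK
KKKKKK
KGKKKG
KKKKKK
KKKKKK
KKKKKK

Derivation:
After op 1 paint(5,1,G):
RRRRRR
RRRRRR
RRRRRR
RRRRRR
RRRRRR
RGRRRG
RRRRRR
RRRRRR
RRRRRR
After op 2 paint(0,3,B):
RRRBRR
RRRRRR
RRRRRR
RRRRRR
RRRRRR
RGRRRG
RRRRRR
RRRRRR
RRRRRR
After op 3 fill(4,3,K) [51 cells changed]:
KKKBKK
KKKKKK
KKKKKK
KKKKKK
KKKKKK
KGKKKG
KKKKKK
KKKKKK
KKKKKK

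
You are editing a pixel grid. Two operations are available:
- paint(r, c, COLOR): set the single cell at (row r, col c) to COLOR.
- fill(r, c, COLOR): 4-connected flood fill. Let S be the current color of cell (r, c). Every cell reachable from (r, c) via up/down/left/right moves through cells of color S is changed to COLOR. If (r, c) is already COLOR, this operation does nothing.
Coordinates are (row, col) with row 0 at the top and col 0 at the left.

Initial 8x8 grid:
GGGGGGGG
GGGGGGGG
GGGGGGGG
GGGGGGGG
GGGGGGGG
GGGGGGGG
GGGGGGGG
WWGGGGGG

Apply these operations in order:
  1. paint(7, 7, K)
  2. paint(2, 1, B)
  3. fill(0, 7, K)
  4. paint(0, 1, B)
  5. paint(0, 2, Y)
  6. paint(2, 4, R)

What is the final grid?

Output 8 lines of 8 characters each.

After op 1 paint(7,7,K):
GGGGGGGG
GGGGGGGG
GGGGGGGG
GGGGGGGG
GGGGGGGG
GGGGGGGG
GGGGGGGG
WWGGGGGK
After op 2 paint(2,1,B):
GGGGGGGG
GGGGGGGG
GBGGGGGG
GGGGGGGG
GGGGGGGG
GGGGGGGG
GGGGGGGG
WWGGGGGK
After op 3 fill(0,7,K) [60 cells changed]:
KKKKKKKK
KKKKKKKK
KBKKKKKK
KKKKKKKK
KKKKKKKK
KKKKKKKK
KKKKKKKK
WWKKKKKK
After op 4 paint(0,1,B):
KBKKKKKK
KKKKKKKK
KBKKKKKK
KKKKKKKK
KKKKKKKK
KKKKKKKK
KKKKKKKK
WWKKKKKK
After op 5 paint(0,2,Y):
KBYKKKKK
KKKKKKKK
KBKKKKKK
KKKKKKKK
KKKKKKKK
KKKKKKKK
KKKKKKKK
WWKKKKKK
After op 6 paint(2,4,R):
KBYKKKKK
KKKKKKKK
KBKKRKKK
KKKKKKKK
KKKKKKKK
KKKKKKKK
KKKKKKKK
WWKKKKKK

Answer: KBYKKKKK
KKKKKKKK
KBKKRKKK
KKKKKKKK
KKKKKKKK
KKKKKKKK
KKKKKKKK
WWKKKKKK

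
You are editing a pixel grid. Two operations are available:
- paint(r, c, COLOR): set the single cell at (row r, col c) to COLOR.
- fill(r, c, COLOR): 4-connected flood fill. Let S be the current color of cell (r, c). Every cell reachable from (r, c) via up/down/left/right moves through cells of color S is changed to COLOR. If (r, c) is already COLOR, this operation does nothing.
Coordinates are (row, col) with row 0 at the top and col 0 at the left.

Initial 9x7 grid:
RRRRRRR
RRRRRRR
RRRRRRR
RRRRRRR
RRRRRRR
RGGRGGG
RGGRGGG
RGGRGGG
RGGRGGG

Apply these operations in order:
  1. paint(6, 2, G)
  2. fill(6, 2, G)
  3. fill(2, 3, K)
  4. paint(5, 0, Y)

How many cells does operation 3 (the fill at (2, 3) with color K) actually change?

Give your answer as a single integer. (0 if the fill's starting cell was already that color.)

After op 1 paint(6,2,G):
RRRRRRR
RRRRRRR
RRRRRRR
RRRRRRR
RRRRRRR
RGGRGGG
RGGRGGG
RGGRGGG
RGGRGGG
After op 2 fill(6,2,G) [0 cells changed]:
RRRRRRR
RRRRRRR
RRRRRRR
RRRRRRR
RRRRRRR
RGGRGGG
RGGRGGG
RGGRGGG
RGGRGGG
After op 3 fill(2,3,K) [43 cells changed]:
KKKKKKK
KKKKKKK
KKKKKKK
KKKKKKK
KKKKKKK
KGGKGGG
KGGKGGG
KGGKGGG
KGGKGGG

Answer: 43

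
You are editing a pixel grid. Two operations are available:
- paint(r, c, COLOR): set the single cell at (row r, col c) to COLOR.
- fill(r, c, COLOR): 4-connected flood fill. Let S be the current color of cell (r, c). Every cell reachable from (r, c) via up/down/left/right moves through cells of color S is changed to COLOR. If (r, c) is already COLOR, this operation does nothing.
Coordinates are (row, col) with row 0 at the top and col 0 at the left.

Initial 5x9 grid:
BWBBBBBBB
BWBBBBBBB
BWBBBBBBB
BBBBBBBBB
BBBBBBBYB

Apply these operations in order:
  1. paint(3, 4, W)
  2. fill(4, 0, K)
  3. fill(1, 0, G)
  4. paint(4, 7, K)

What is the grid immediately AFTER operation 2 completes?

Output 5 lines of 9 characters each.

Answer: KWKKKKKKK
KWKKKKKKK
KWKKKKKKK
KKKKWKKKK
KKKKKKKYK

Derivation:
After op 1 paint(3,4,W):
BWBBBBBBB
BWBBBBBBB
BWBBBBBBB
BBBBWBBBB
BBBBBBBYB
After op 2 fill(4,0,K) [40 cells changed]:
KWKKKKKKK
KWKKKKKKK
KWKKKKKKK
KKKKWKKKK
KKKKKKKYK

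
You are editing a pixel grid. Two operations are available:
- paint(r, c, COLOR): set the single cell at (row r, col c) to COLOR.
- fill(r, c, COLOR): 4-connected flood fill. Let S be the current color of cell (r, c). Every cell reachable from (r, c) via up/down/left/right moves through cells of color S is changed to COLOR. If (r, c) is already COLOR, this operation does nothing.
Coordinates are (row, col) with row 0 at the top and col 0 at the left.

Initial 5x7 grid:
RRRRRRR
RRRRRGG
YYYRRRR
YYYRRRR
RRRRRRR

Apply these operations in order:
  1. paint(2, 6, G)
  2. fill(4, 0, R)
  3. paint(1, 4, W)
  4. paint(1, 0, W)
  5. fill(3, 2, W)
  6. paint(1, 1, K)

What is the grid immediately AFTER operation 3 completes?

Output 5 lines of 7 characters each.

After op 1 paint(2,6,G):
RRRRRRR
RRRRRGG
YYYRRRG
YYYRRRR
RRRRRRR
After op 2 fill(4,0,R) [0 cells changed]:
RRRRRRR
RRRRRGG
YYYRRRG
YYYRRRR
RRRRRRR
After op 3 paint(1,4,W):
RRRRRRR
RRRRWGG
YYYRRRG
YYYRRRR
RRRRRRR

Answer: RRRRRRR
RRRRWGG
YYYRRRG
YYYRRRR
RRRRRRR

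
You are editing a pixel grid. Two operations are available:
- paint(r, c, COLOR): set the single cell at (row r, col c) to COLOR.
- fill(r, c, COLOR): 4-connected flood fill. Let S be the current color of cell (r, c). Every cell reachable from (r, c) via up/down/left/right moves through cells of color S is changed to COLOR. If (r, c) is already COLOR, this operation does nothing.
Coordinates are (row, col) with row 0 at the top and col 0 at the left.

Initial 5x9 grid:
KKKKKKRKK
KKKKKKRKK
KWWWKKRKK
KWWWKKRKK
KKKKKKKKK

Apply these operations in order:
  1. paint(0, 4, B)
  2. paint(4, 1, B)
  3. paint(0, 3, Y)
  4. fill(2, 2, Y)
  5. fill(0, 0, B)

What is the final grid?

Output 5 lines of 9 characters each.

After op 1 paint(0,4,B):
KKKKBKRKK
KKKKKKRKK
KWWWKKRKK
KWWWKKRKK
KKKKKKKKK
After op 2 paint(4,1,B):
KKKKBKRKK
KKKKKKRKK
KWWWKKRKK
KWWWKKRKK
KBKKKKKKK
After op 3 paint(0,3,Y):
KKKYBKRKK
KKKKKKRKK
KWWWKKRKK
KWWWKKRKK
KBKKKKKKK
After op 4 fill(2,2,Y) [6 cells changed]:
KKKYBKRKK
KKKKKKRKK
KYYYKKRKK
KYYYKKRKK
KBKKKKKKK
After op 5 fill(0,0,B) [32 cells changed]:
BBBYBBRBB
BBBBBBRBB
BYYYBBRBB
BYYYBBRBB
BBBBBBBBB

Answer: BBBYBBRBB
BBBBBBRBB
BYYYBBRBB
BYYYBBRBB
BBBBBBBBB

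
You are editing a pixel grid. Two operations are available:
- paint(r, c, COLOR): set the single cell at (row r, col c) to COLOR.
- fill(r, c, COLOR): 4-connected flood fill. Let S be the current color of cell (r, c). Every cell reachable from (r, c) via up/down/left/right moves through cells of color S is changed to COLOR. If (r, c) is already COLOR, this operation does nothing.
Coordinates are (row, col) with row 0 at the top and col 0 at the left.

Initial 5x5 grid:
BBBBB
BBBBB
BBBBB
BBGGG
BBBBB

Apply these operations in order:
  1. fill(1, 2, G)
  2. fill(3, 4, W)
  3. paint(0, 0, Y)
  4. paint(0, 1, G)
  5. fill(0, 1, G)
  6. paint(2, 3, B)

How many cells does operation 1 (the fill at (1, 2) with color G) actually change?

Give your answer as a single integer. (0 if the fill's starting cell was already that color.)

After op 1 fill(1,2,G) [22 cells changed]:
GGGGG
GGGGG
GGGGG
GGGGG
GGGGG

Answer: 22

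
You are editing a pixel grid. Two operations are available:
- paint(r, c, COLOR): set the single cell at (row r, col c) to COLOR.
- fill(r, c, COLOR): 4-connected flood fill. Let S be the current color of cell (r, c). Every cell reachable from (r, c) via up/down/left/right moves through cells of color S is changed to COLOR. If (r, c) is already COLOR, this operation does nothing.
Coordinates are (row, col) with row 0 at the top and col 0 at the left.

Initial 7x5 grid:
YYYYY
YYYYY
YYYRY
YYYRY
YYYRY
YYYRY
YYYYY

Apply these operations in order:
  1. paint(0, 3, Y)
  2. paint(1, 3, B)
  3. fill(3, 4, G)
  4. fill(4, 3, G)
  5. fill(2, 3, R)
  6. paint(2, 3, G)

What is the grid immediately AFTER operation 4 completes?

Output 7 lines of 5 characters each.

After op 1 paint(0,3,Y):
YYYYY
YYYYY
YYYRY
YYYRY
YYYRY
YYYRY
YYYYY
After op 2 paint(1,3,B):
YYYYY
YYYBY
YYYRY
YYYRY
YYYRY
YYYRY
YYYYY
After op 3 fill(3,4,G) [30 cells changed]:
GGGGG
GGGBG
GGGRG
GGGRG
GGGRG
GGGRG
GGGGG
After op 4 fill(4,3,G) [4 cells changed]:
GGGGG
GGGBG
GGGGG
GGGGG
GGGGG
GGGGG
GGGGG

Answer: GGGGG
GGGBG
GGGGG
GGGGG
GGGGG
GGGGG
GGGGG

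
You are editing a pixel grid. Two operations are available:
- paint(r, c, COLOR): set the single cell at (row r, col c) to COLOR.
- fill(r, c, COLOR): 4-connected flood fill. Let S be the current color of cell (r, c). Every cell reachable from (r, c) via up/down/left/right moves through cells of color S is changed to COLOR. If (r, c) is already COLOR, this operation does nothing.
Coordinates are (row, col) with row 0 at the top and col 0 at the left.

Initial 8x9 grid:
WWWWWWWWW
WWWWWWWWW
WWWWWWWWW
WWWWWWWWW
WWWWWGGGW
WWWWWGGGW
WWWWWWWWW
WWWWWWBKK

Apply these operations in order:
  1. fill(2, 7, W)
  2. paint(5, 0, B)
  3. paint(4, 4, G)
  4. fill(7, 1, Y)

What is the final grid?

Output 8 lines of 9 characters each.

After op 1 fill(2,7,W) [0 cells changed]:
WWWWWWWWW
WWWWWWWWW
WWWWWWWWW
WWWWWWWWW
WWWWWGGGW
WWWWWGGGW
WWWWWWWWW
WWWWWWBKK
After op 2 paint(5,0,B):
WWWWWWWWW
WWWWWWWWW
WWWWWWWWW
WWWWWWWWW
WWWWWGGGW
BWWWWGGGW
WWWWWWWWW
WWWWWWBKK
After op 3 paint(4,4,G):
WWWWWWWWW
WWWWWWWWW
WWWWWWWWW
WWWWWWWWW
WWWWGGGGW
BWWWWGGGW
WWWWWWWWW
WWWWWWBKK
After op 4 fill(7,1,Y) [61 cells changed]:
YYYYYYYYY
YYYYYYYYY
YYYYYYYYY
YYYYYYYYY
YYYYGGGGY
BYYYYGGGY
YYYYYYYYY
YYYYYYBKK

Answer: YYYYYYYYY
YYYYYYYYY
YYYYYYYYY
YYYYYYYYY
YYYYGGGGY
BYYYYGGGY
YYYYYYYYY
YYYYYYBKK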